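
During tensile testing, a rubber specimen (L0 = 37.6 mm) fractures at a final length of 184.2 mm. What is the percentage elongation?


Elongation = (Lf - L0) / L0 * 100
= (184.2 - 37.6) / 37.6 * 100
= 146.6 / 37.6 * 100
= 389.9%

389.9%


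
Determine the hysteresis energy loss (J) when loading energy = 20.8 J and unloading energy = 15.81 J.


Hysteresis loss = loading - unloading
= 20.8 - 15.81
= 4.99 J

4.99 J


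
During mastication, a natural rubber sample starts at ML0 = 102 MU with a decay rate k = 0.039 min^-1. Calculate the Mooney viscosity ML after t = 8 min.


ML = ML0 * exp(-k * t)
ML = 102 * exp(-0.039 * 8)
ML = 102 * 0.7320
ML = 74.66 MU

74.66 MU


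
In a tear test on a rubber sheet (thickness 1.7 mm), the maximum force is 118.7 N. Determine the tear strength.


Tear strength = force / thickness
= 118.7 / 1.7
= 69.82 N/mm

69.82 N/mm


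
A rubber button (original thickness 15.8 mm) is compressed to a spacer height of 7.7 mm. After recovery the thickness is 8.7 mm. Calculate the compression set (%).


CS = (t0 - recovered) / (t0 - ts) * 100
= (15.8 - 8.7) / (15.8 - 7.7) * 100
= 7.1 / 8.1 * 100
= 87.7%

87.7%


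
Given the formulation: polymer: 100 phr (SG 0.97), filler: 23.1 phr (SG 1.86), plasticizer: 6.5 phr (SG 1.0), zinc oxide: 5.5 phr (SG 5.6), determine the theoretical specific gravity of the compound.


Sum of weights = 135.1
Volume contributions:
  polymer: 100/0.97 = 103.0928
  filler: 23.1/1.86 = 12.4194
  plasticizer: 6.5/1.0 = 6.5000
  zinc oxide: 5.5/5.6 = 0.9821
Sum of volumes = 122.9943
SG = 135.1 / 122.9943 = 1.098

SG = 1.098


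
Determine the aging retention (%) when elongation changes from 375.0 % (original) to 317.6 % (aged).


Retention = aged / original * 100
= 317.6 / 375.0 * 100
= 84.7%

84.7%


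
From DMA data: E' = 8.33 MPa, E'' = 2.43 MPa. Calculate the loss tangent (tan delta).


tan delta = E'' / E'
= 2.43 / 8.33
= 0.2917

tan delta = 0.2917


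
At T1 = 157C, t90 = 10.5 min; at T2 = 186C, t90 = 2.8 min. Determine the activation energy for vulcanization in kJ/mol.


T1 = 430.15 K, T2 = 459.15 K
1/T1 - 1/T2 = 1.4683e-04
ln(t1/t2) = ln(10.5/2.8) = 1.3218
Ea = 8.314 * 1.3218 / 1.4683e-04 = 74840.6888 J/mol
Ea = 74.84 kJ/mol

74.84 kJ/mol


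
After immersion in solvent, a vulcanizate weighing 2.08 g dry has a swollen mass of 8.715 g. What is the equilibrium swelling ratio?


Q = W_swollen / W_dry
Q = 8.715 / 2.08
Q = 4.19

Q = 4.19


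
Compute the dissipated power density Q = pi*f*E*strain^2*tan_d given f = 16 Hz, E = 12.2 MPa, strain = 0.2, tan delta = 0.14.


Q = pi * f * E * strain^2 * tan_d
= pi * 16 * 12.2 * 0.2^2 * 0.14
= pi * 16 * 12.2 * 0.0400 * 0.14
= 3.4341

Q = 3.4341


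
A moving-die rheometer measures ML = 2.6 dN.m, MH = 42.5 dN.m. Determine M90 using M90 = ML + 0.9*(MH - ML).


M90 = ML + 0.9 * (MH - ML)
M90 = 2.6 + 0.9 * (42.5 - 2.6)
M90 = 2.6 + 0.9 * 39.9
M90 = 38.51 dN.m

38.51 dN.m


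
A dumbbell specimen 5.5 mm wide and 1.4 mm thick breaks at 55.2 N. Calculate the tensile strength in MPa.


Area = width * thickness = 5.5 * 1.4 = 7.7 mm^2
TS = force / area = 55.2 / 7.7 = 7.17 MPa

7.17 MPa


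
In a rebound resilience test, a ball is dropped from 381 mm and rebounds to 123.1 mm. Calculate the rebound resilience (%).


Resilience = h_rebound / h_drop * 100
= 123.1 / 381 * 100
= 32.3%

32.3%


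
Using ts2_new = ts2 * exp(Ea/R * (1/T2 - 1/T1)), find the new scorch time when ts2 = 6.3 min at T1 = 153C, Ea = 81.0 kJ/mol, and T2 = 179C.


Convert temperatures: T1 = 153 + 273.15 = 426.15 K, T2 = 179 + 273.15 = 452.15 K
ts2_new = 6.3 * exp(81000 / 8.314 * (1/452.15 - 1/426.15))
1/T2 - 1/T1 = -1.3494e-04
ts2_new = 1.69 min

1.69 min


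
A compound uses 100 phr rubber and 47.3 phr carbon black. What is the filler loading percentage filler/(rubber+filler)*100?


Filler % = filler / (rubber + filler) * 100
= 47.3 / (100 + 47.3) * 100
= 47.3 / 147.3 * 100
= 32.11%

32.11%


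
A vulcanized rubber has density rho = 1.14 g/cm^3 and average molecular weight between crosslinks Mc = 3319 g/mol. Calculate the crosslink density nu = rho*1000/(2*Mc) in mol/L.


nu = rho * 1000 / (2 * Mc)
nu = 1.14 * 1000 / (2 * 3319)
nu = 1140.0 / 6638
nu = 0.1717 mol/L

0.1717 mol/L


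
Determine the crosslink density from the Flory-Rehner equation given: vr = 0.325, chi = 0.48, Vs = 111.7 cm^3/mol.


ln(1 - vr) = ln(1 - 0.325) = -0.3930
Numerator = -((-0.3930) + 0.325 + 0.48 * 0.325^2) = 0.0173
Denominator = 111.7 * (0.325^(1/3) - 0.325/2) = 58.6463
nu = 0.0173 / 58.6463 = 2.9571e-04 mol/cm^3

2.9571e-04 mol/cm^3


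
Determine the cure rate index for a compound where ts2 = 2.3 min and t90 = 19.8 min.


CRI = 100 / (t90 - ts2)
= 100 / (19.8 - 2.3)
= 100 / 17.5
= 5.71 min^-1

5.71 min^-1


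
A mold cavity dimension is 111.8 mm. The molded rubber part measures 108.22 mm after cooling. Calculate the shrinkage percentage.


Shrinkage = (mold - part) / mold * 100
= (111.8 - 108.22) / 111.8 * 100
= 3.58 / 111.8 * 100
= 3.2%

3.2%


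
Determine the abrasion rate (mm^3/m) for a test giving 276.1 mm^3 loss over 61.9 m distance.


Rate = volume_loss / distance
= 276.1 / 61.9
= 4.46 mm^3/m

4.46 mm^3/m


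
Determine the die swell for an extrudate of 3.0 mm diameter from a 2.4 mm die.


Die swell ratio = D_extrudate / D_die
= 3.0 / 2.4
= 1.25

Die swell = 1.25


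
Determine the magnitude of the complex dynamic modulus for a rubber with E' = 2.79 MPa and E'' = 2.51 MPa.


|E*| = sqrt(E'^2 + E''^2)
= sqrt(2.79^2 + 2.51^2)
= sqrt(7.7841 + 6.3001)
= 3.753 MPa

3.753 MPa


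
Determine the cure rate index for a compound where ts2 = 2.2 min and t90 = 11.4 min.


CRI = 100 / (t90 - ts2)
= 100 / (11.4 - 2.2)
= 100 / 9.2
= 10.87 min^-1

10.87 min^-1


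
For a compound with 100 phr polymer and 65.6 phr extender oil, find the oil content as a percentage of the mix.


Oil % = oil / (100 + oil) * 100
= 65.6 / (100 + 65.6) * 100
= 65.6 / 165.6 * 100
= 39.61%

39.61%


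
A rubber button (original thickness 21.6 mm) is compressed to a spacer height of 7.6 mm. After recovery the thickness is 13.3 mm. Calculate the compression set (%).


CS = (t0 - recovered) / (t0 - ts) * 100
= (21.6 - 13.3) / (21.6 - 7.6) * 100
= 8.3 / 14.0 * 100
= 59.3%

59.3%


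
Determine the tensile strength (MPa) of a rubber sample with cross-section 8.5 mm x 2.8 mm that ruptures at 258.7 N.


Area = width * thickness = 8.5 * 2.8 = 23.8 mm^2
TS = force / area = 258.7 / 23.8 = 10.87 MPa

10.87 MPa


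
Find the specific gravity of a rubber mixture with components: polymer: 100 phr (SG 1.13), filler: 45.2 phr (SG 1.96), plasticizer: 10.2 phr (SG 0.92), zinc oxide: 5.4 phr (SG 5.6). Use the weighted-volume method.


Sum of weights = 160.8
Volume contributions:
  polymer: 100/1.13 = 88.4956
  filler: 45.2/1.96 = 23.0612
  plasticizer: 10.2/0.92 = 11.0870
  zinc oxide: 5.4/5.6 = 0.9643
Sum of volumes = 123.6080
SG = 160.8 / 123.6080 = 1.301

SG = 1.301


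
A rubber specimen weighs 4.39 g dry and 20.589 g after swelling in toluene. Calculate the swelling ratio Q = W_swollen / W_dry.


Q = W_swollen / W_dry
Q = 20.589 / 4.39
Q = 4.69

Q = 4.69


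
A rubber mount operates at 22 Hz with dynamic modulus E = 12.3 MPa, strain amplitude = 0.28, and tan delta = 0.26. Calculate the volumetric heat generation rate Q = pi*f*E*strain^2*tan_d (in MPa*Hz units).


Q = pi * f * E * strain^2 * tan_d
= pi * 22 * 12.3 * 0.28^2 * 0.26
= pi * 22 * 12.3 * 0.0784 * 0.26
= 17.3287

Q = 17.3287


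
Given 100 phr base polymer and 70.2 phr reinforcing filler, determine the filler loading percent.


Filler % = filler / (rubber + filler) * 100
= 70.2 / (100 + 70.2) * 100
= 70.2 / 170.2 * 100
= 41.25%

41.25%


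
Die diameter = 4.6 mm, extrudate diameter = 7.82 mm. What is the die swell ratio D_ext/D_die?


Die swell ratio = D_extrudate / D_die
= 7.82 / 4.6
= 1.7

Die swell = 1.7


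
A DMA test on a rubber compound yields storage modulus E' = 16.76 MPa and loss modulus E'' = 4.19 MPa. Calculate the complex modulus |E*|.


|E*| = sqrt(E'^2 + E''^2)
= sqrt(16.76^2 + 4.19^2)
= sqrt(280.8976 + 17.5561)
= 17.276 MPa

17.276 MPa


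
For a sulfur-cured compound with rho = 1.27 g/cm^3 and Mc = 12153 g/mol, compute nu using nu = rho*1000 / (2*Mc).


nu = rho * 1000 / (2 * Mc)
nu = 1.27 * 1000 / (2 * 12153)
nu = 1270.0 / 24306
nu = 0.0523 mol/L

0.0523 mol/L


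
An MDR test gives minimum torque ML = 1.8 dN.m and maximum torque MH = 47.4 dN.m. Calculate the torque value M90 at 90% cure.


M90 = ML + 0.9 * (MH - ML)
M90 = 1.8 + 0.9 * (47.4 - 1.8)
M90 = 1.8 + 0.9 * 45.6
M90 = 42.84 dN.m

42.84 dN.m


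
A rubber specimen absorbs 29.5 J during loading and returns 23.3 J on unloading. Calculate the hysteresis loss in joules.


Hysteresis loss = loading - unloading
= 29.5 - 23.3
= 6.2 J

6.2 J


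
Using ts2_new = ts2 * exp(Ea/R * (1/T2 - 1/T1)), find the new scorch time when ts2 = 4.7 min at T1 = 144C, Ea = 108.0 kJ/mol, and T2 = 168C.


Convert temperatures: T1 = 144 + 273.15 = 417.15 K, T2 = 168 + 273.15 = 441.15 K
ts2_new = 4.7 * exp(108000 / 8.314 * (1/441.15 - 1/417.15))
1/T2 - 1/T1 = -1.3042e-04
ts2_new = 0.86 min

0.86 min


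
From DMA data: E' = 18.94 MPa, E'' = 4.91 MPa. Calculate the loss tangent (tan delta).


tan delta = E'' / E'
= 4.91 / 18.94
= 0.2592

tan delta = 0.2592


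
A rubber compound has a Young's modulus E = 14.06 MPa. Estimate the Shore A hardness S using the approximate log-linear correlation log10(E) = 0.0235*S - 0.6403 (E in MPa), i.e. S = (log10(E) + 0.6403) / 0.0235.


log10(E) = 0.0235*S - 0.6403  =>  S = (log10(E) + 0.6403) / 0.0235
log10(14.06) = 1.147985
S = (1.147985 + 0.6403) / 0.0235 = 1.788285 / 0.0235
S = 76.1

Shore A = 76.1


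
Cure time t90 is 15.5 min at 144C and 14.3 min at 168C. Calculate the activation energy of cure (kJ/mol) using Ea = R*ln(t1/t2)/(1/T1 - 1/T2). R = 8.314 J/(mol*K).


T1 = 417.15 K, T2 = 441.15 K
1/T1 - 1/T2 = 1.3042e-04
ln(t1/t2) = ln(15.5/14.3) = 0.0806
Ea = 8.314 * 0.0806 / 1.3042e-04 = 5136.9720 J/mol
Ea = 5.14 kJ/mol

5.14 kJ/mol


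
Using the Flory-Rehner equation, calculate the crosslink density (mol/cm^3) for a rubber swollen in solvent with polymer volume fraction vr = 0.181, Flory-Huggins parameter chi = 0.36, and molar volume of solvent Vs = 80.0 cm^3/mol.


ln(1 - vr) = ln(1 - 0.181) = -0.1997
Numerator = -((-0.1997) + 0.181 + 0.36 * 0.181^2) = 0.0069
Denominator = 80.0 * (0.181^(1/3) - 0.181/2) = 38.0132
nu = 0.0069 / 38.0132 = 1.8092e-04 mol/cm^3

1.8092e-04 mol/cm^3


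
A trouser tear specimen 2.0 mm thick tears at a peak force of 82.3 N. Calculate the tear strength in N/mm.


Tear strength = force / thickness
= 82.3 / 2.0
= 41.15 N/mm

41.15 N/mm


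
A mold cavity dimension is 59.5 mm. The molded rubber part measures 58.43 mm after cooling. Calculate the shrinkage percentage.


Shrinkage = (mold - part) / mold * 100
= (59.5 - 58.43) / 59.5 * 100
= 1.07 / 59.5 * 100
= 1.8%

1.8%


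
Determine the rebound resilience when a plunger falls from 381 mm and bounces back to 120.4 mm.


Resilience = h_rebound / h_drop * 100
= 120.4 / 381 * 100
= 31.6%

31.6%


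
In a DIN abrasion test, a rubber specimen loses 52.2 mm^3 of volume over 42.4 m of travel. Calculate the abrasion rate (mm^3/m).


Rate = volume_loss / distance
= 52.2 / 42.4
= 1.231 mm^3/m

1.231 mm^3/m


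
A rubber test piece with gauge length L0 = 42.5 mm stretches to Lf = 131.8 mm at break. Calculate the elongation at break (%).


Elongation = (Lf - L0) / L0 * 100
= (131.8 - 42.5) / 42.5 * 100
= 89.3 / 42.5 * 100
= 210.1%

210.1%


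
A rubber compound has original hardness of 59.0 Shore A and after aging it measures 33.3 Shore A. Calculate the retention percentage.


Retention = aged / original * 100
= 33.3 / 59.0 * 100
= 56.4%

56.4%


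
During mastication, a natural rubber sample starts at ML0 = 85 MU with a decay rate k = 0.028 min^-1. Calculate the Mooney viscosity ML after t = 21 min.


ML = ML0 * exp(-k * t)
ML = 85 * exp(-0.028 * 21)
ML = 85 * 0.5554
ML = 47.21 MU

47.21 MU


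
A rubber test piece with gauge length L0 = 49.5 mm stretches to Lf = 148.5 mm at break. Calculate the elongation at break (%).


Elongation = (Lf - L0) / L0 * 100
= (148.5 - 49.5) / 49.5 * 100
= 99.0 / 49.5 * 100
= 200.0%

200.0%


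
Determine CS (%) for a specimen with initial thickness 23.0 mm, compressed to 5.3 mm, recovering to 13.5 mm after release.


CS = (t0 - recovered) / (t0 - ts) * 100
= (23.0 - 13.5) / (23.0 - 5.3) * 100
= 9.5 / 17.7 * 100
= 53.7%

53.7%


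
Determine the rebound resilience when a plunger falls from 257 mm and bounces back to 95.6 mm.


Resilience = h_rebound / h_drop * 100
= 95.6 / 257 * 100
= 37.2%

37.2%


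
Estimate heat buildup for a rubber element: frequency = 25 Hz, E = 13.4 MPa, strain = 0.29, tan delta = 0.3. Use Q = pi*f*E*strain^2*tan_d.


Q = pi * f * E * strain^2 * tan_d
= pi * 25 * 13.4 * 0.29^2 * 0.3
= pi * 25 * 13.4 * 0.0841 * 0.3
= 26.5529

Q = 26.5529


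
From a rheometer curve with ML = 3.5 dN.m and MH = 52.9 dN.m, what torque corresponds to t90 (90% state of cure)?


M90 = ML + 0.9 * (MH - ML)
M90 = 3.5 + 0.9 * (52.9 - 3.5)
M90 = 3.5 + 0.9 * 49.4
M90 = 47.96 dN.m

47.96 dN.m


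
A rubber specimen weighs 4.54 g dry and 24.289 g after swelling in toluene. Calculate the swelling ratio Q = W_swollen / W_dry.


Q = W_swollen / W_dry
Q = 24.289 / 4.54
Q = 5.35

Q = 5.35


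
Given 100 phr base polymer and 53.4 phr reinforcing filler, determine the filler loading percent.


Filler % = filler / (rubber + filler) * 100
= 53.4 / (100 + 53.4) * 100
= 53.4 / 153.4 * 100
= 34.81%

34.81%


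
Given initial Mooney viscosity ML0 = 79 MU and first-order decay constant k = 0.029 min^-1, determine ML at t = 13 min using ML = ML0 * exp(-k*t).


ML = ML0 * exp(-k * t)
ML = 79 * exp(-0.029 * 13)
ML = 79 * 0.6859
ML = 54.19 MU

54.19 MU


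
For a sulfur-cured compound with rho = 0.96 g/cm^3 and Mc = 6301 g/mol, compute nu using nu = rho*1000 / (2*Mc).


nu = rho * 1000 / (2 * Mc)
nu = 0.96 * 1000 / (2 * 6301)
nu = 960.0 / 12602
nu = 0.0762 mol/L

0.0762 mol/L


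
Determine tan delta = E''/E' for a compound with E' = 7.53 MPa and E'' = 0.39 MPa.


tan delta = E'' / E'
= 0.39 / 7.53
= 0.0518

tan delta = 0.0518


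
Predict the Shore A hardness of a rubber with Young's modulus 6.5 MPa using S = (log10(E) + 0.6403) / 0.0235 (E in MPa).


log10(E) = 0.0235*S - 0.6403  =>  S = (log10(E) + 0.6403) / 0.0235
log10(6.5) = 0.812913
S = (0.812913 + 0.6403) / 0.0235 = 1.453213 / 0.0235
S = 61.8

Shore A = 61.8


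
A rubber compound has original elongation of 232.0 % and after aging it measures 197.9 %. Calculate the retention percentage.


Retention = aged / original * 100
= 197.9 / 232.0 * 100
= 85.3%

85.3%


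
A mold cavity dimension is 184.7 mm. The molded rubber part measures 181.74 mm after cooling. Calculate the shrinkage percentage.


Shrinkage = (mold - part) / mold * 100
= (184.7 - 181.74) / 184.7 * 100
= 2.96 / 184.7 * 100
= 1.6%

1.6%


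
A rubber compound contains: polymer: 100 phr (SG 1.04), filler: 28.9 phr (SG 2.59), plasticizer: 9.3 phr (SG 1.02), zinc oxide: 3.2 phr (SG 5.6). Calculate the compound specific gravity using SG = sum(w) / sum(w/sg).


Sum of weights = 141.4
Volume contributions:
  polymer: 100/1.04 = 96.1538
  filler: 28.9/2.59 = 11.1583
  plasticizer: 9.3/1.02 = 9.1176
  zinc oxide: 3.2/5.6 = 0.5714
Sum of volumes = 117.0012
SG = 141.4 / 117.0012 = 1.209

SG = 1.209


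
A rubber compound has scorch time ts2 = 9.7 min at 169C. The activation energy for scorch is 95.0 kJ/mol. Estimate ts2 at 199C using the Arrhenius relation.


Convert temperatures: T1 = 169 + 273.15 = 442.15 K, T2 = 199 + 273.15 = 472.15 K
ts2_new = 9.7 * exp(95000 / 8.314 * (1/472.15 - 1/442.15))
1/T2 - 1/T1 = -1.4370e-04
ts2_new = 1.88 min

1.88 min


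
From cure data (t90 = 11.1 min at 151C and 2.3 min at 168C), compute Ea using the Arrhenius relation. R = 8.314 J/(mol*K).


T1 = 424.15 K, T2 = 441.15 K
1/T1 - 1/T2 = 9.0854e-05
ln(t1/t2) = ln(11.1/2.3) = 1.5740
Ea = 8.314 * 1.5740 / 9.0854e-05 = 144039.4686 J/mol
Ea = 144.04 kJ/mol

144.04 kJ/mol


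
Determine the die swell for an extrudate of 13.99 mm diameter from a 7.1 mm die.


Die swell ratio = D_extrudate / D_die
= 13.99 / 7.1
= 1.97

Die swell = 1.97


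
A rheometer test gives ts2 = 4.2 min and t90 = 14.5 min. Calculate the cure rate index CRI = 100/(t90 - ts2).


CRI = 100 / (t90 - ts2)
= 100 / (14.5 - 4.2)
= 100 / 10.3
= 9.71 min^-1

9.71 min^-1


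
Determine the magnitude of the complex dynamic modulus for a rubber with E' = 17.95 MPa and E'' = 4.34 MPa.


|E*| = sqrt(E'^2 + E''^2)
= sqrt(17.95^2 + 4.34^2)
= sqrt(322.2025 + 18.8356)
= 18.467 MPa

18.467 MPa


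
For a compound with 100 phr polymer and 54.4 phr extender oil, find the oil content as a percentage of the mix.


Oil % = oil / (100 + oil) * 100
= 54.4 / (100 + 54.4) * 100
= 54.4 / 154.4 * 100
= 35.23%

35.23%


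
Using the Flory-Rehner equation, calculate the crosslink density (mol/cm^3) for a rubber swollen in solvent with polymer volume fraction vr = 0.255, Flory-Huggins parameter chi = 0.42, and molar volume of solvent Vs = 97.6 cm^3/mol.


ln(1 - vr) = ln(1 - 0.255) = -0.2944
Numerator = -((-0.2944) + 0.255 + 0.42 * 0.255^2) = 0.0121
Denominator = 97.6 * (0.255^(1/3) - 0.255/2) = 49.4473
nu = 0.0121 / 49.4473 = 2.4391e-04 mol/cm^3

2.4391e-04 mol/cm^3


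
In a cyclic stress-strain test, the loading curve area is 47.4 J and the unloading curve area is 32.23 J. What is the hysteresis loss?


Hysteresis loss = loading - unloading
= 47.4 - 32.23
= 15.17 J

15.17 J


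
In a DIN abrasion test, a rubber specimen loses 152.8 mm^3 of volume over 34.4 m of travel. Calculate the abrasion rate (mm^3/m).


Rate = volume_loss / distance
= 152.8 / 34.4
= 4.442 mm^3/m

4.442 mm^3/m


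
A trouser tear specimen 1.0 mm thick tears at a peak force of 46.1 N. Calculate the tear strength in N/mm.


Tear strength = force / thickness
= 46.1 / 1.0
= 46.1 N/mm

46.1 N/mm


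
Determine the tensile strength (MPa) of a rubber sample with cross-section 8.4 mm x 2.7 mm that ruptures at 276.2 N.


Area = width * thickness = 8.4 * 2.7 = 22.68 mm^2
TS = force / area = 276.2 / 22.68 = 12.18 MPa

12.18 MPa


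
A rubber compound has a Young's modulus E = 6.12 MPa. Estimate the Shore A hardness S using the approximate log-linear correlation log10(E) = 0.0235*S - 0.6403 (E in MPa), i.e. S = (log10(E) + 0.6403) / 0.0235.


log10(E) = 0.0235*S - 0.6403  =>  S = (log10(E) + 0.6403) / 0.0235
log10(6.12) = 0.786751
S = (0.786751 + 0.6403) / 0.0235 = 1.427051 / 0.0235
S = 60.7

Shore A = 60.7


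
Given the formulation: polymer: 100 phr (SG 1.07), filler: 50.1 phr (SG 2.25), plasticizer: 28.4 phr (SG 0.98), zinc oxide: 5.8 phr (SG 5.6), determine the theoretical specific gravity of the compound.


Sum of weights = 184.3
Volume contributions:
  polymer: 100/1.07 = 93.4579
  filler: 50.1/2.25 = 22.2667
  plasticizer: 28.4/0.98 = 28.9796
  zinc oxide: 5.8/5.6 = 1.0357
Sum of volumes = 145.7399
SG = 184.3 / 145.7399 = 1.265

SG = 1.265


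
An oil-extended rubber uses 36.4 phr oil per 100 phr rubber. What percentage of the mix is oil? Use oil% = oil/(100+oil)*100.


Oil % = oil / (100 + oil) * 100
= 36.4 / (100 + 36.4) * 100
= 36.4 / 136.4 * 100
= 26.69%

26.69%


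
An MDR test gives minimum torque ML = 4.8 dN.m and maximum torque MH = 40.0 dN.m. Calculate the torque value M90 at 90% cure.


M90 = ML + 0.9 * (MH - ML)
M90 = 4.8 + 0.9 * (40.0 - 4.8)
M90 = 4.8 + 0.9 * 35.2
M90 = 36.48 dN.m

36.48 dN.m


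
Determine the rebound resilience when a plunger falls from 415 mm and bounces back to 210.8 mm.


Resilience = h_rebound / h_drop * 100
= 210.8 / 415 * 100
= 50.8%

50.8%


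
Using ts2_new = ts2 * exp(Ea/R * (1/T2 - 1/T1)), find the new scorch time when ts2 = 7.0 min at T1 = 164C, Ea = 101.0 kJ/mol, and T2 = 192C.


Convert temperatures: T1 = 164 + 273.15 = 437.15 K, T2 = 192 + 273.15 = 465.15 K
ts2_new = 7.0 * exp(101000 / 8.314 * (1/465.15 - 1/437.15))
1/T2 - 1/T1 = -1.3770e-04
ts2_new = 1.31 min

1.31 min


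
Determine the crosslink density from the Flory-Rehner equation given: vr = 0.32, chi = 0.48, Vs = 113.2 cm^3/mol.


ln(1 - vr) = ln(1 - 0.32) = -0.3857
Numerator = -((-0.3857) + 0.32 + 0.48 * 0.32^2) = 0.0165
Denominator = 113.2 * (0.32^(1/3) - 0.32/2) = 59.3157
nu = 0.0165 / 59.3157 = 2.7835e-04 mol/cm^3

2.7835e-04 mol/cm^3


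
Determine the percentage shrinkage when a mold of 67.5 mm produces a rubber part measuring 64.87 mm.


Shrinkage = (mold - part) / mold * 100
= (67.5 - 64.87) / 67.5 * 100
= 2.63 / 67.5 * 100
= 3.9%

3.9%


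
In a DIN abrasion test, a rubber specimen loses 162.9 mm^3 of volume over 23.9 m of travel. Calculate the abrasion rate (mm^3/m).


Rate = volume_loss / distance
= 162.9 / 23.9
= 6.816 mm^3/m

6.816 mm^3/m


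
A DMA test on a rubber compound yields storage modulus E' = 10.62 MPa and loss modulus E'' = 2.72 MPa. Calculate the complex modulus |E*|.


|E*| = sqrt(E'^2 + E''^2)
= sqrt(10.62^2 + 2.72^2)
= sqrt(112.7844 + 7.3984)
= 10.963 MPa

10.963 MPa


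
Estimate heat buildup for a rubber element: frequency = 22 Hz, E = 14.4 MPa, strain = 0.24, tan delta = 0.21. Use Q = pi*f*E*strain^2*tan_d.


Q = pi * f * E * strain^2 * tan_d
= pi * 22 * 14.4 * 0.24^2 * 0.21
= pi * 22 * 14.4 * 0.0576 * 0.21
= 12.0386

Q = 12.0386


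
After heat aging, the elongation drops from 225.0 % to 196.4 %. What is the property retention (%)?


Retention = aged / original * 100
= 196.4 / 225.0 * 100
= 87.3%

87.3%


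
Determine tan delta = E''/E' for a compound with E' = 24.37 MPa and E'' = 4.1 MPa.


tan delta = E'' / E'
= 4.1 / 24.37
= 0.1682

tan delta = 0.1682


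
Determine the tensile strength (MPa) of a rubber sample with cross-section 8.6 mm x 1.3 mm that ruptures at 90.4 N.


Area = width * thickness = 8.6 * 1.3 = 11.18 mm^2
TS = force / area = 90.4 / 11.18 = 8.09 MPa

8.09 MPa


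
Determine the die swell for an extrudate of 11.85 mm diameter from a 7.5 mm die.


Die swell ratio = D_extrudate / D_die
= 11.85 / 7.5
= 1.58

Die swell = 1.58


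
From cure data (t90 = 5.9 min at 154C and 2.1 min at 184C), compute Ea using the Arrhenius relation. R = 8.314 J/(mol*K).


T1 = 427.15 K, T2 = 457.15 K
1/T1 - 1/T2 = 1.5363e-04
ln(t1/t2) = ln(5.9/2.1) = 1.0330
Ea = 8.314 * 1.0330 / 1.5363e-04 = 55902.9248 J/mol
Ea = 55.9 kJ/mol

55.9 kJ/mol


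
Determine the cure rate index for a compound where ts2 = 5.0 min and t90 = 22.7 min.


CRI = 100 / (t90 - ts2)
= 100 / (22.7 - 5.0)
= 100 / 17.7
= 5.65 min^-1

5.65 min^-1


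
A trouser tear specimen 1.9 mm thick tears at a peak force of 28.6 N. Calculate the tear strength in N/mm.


Tear strength = force / thickness
= 28.6 / 1.9
= 15.05 N/mm

15.05 N/mm


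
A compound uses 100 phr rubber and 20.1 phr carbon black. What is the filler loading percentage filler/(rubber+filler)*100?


Filler % = filler / (rubber + filler) * 100
= 20.1 / (100 + 20.1) * 100
= 20.1 / 120.1 * 100
= 16.74%

16.74%


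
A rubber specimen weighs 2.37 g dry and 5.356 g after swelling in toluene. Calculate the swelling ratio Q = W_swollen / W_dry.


Q = W_swollen / W_dry
Q = 5.356 / 2.37
Q = 2.26

Q = 2.26


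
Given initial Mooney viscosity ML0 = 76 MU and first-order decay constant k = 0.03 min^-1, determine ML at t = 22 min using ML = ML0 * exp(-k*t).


ML = ML0 * exp(-k * t)
ML = 76 * exp(-0.03 * 22)
ML = 76 * 0.5169
ML = 39.28 MU

39.28 MU


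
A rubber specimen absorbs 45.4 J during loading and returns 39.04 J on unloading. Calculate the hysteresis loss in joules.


Hysteresis loss = loading - unloading
= 45.4 - 39.04
= 6.36 J

6.36 J


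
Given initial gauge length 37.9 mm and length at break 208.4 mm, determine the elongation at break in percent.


Elongation = (Lf - L0) / L0 * 100
= (208.4 - 37.9) / 37.9 * 100
= 170.5 / 37.9 * 100
= 449.9%

449.9%


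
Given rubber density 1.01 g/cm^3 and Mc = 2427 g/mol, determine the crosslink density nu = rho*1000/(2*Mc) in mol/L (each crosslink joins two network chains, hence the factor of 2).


nu = rho * 1000 / (2 * Mc)
nu = 1.01 * 1000 / (2 * 2427)
nu = 1010.0 / 4854
nu = 0.2081 mol/L

0.2081 mol/L


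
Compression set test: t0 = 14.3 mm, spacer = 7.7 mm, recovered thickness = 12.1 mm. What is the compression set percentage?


CS = (t0 - recovered) / (t0 - ts) * 100
= (14.3 - 12.1) / (14.3 - 7.7) * 100
= 2.2 / 6.6 * 100
= 33.3%

33.3%


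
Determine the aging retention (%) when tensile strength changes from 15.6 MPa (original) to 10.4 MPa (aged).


Retention = aged / original * 100
= 10.4 / 15.6 * 100
= 66.7%

66.7%


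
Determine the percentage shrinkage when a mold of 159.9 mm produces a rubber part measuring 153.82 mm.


Shrinkage = (mold - part) / mold * 100
= (159.9 - 153.82) / 159.9 * 100
= 6.08 / 159.9 * 100
= 3.8%

3.8%


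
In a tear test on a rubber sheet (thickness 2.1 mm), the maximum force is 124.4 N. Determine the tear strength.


Tear strength = force / thickness
= 124.4 / 2.1
= 59.24 N/mm

59.24 N/mm


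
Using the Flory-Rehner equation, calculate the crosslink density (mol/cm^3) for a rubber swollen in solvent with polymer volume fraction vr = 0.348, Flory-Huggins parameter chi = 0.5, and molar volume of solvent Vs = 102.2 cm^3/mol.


ln(1 - vr) = ln(1 - 0.348) = -0.4277
Numerator = -((-0.4277) + 0.348 + 0.5 * 0.348^2) = 0.0192
Denominator = 102.2 * (0.348^(1/3) - 0.348/2) = 54.1031
nu = 0.0192 / 54.1031 = 3.5411e-04 mol/cm^3

3.5411e-04 mol/cm^3


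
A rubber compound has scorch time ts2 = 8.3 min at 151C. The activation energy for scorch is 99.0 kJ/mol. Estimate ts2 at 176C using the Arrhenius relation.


Convert temperatures: T1 = 151 + 273.15 = 424.15 K, T2 = 176 + 273.15 = 449.15 K
ts2_new = 8.3 * exp(99000 / 8.314 * (1/449.15 - 1/424.15))
1/T2 - 1/T1 = -1.3123e-04
ts2_new = 1.74 min

1.74 min


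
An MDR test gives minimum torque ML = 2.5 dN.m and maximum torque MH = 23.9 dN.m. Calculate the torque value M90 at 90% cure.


M90 = ML + 0.9 * (MH - ML)
M90 = 2.5 + 0.9 * (23.9 - 2.5)
M90 = 2.5 + 0.9 * 21.4
M90 = 21.76 dN.m

21.76 dN.m


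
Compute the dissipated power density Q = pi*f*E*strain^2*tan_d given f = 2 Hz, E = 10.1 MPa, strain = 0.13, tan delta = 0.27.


Q = pi * f * E * strain^2 * tan_d
= pi * 2 * 10.1 * 0.13^2 * 0.27
= pi * 2 * 10.1 * 0.0169 * 0.27
= 0.2896

Q = 0.2896


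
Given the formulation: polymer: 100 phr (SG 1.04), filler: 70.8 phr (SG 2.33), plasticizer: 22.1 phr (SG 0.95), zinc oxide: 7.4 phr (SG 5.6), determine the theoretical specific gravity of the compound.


Sum of weights = 200.3
Volume contributions:
  polymer: 100/1.04 = 96.1538
  filler: 70.8/2.33 = 30.3863
  plasticizer: 22.1/0.95 = 23.2632
  zinc oxide: 7.4/5.6 = 1.3214
Sum of volumes = 151.1247
SG = 200.3 / 151.1247 = 1.325

SG = 1.325


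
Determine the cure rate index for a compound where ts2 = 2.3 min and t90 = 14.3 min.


CRI = 100 / (t90 - ts2)
= 100 / (14.3 - 2.3)
= 100 / 12.0
= 8.33 min^-1

8.33 min^-1


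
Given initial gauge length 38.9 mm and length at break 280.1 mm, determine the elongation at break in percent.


Elongation = (Lf - L0) / L0 * 100
= (280.1 - 38.9) / 38.9 * 100
= 241.2 / 38.9 * 100
= 620.1%

620.1%


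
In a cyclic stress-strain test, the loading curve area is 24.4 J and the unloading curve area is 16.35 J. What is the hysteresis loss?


Hysteresis loss = loading - unloading
= 24.4 - 16.35
= 8.05 J

8.05 J


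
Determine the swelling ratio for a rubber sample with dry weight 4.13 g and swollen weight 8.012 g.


Q = W_swollen / W_dry
Q = 8.012 / 4.13
Q = 1.94

Q = 1.94


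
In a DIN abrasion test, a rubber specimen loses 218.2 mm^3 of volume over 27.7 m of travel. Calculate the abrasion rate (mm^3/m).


Rate = volume_loss / distance
= 218.2 / 27.7
= 7.877 mm^3/m

7.877 mm^3/m


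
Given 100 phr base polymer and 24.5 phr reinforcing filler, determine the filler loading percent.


Filler % = filler / (rubber + filler) * 100
= 24.5 / (100 + 24.5) * 100
= 24.5 / 124.5 * 100
= 19.68%

19.68%


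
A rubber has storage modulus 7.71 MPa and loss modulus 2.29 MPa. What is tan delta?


tan delta = E'' / E'
= 2.29 / 7.71
= 0.297

tan delta = 0.297


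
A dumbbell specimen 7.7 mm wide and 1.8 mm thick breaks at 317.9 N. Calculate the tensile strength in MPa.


Area = width * thickness = 7.7 * 1.8 = 13.86 mm^2
TS = force / area = 317.9 / 13.86 = 22.94 MPa

22.94 MPa


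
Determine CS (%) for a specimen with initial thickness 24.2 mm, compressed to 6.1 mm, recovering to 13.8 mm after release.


CS = (t0 - recovered) / (t0 - ts) * 100
= (24.2 - 13.8) / (24.2 - 6.1) * 100
= 10.4 / 18.1 * 100
= 57.5%

57.5%


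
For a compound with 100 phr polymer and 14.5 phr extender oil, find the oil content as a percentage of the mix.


Oil % = oil / (100 + oil) * 100
= 14.5 / (100 + 14.5) * 100
= 14.5 / 114.5 * 100
= 12.66%

12.66%


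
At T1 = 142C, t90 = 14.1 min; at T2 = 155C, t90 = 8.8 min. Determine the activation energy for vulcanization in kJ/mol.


T1 = 415.15 K, T2 = 428.15 K
1/T1 - 1/T2 = 7.3138e-05
ln(t1/t2) = ln(14.1/8.8) = 0.4714
Ea = 8.314 * 0.4714 / 7.3138e-05 = 53589.3508 J/mol
Ea = 53.59 kJ/mol

53.59 kJ/mol


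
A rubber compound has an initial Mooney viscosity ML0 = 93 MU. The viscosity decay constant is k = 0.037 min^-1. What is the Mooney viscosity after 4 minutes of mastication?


ML = ML0 * exp(-k * t)
ML = 93 * exp(-0.037 * 4)
ML = 93 * 0.8624
ML = 80.21 MU

80.21 MU


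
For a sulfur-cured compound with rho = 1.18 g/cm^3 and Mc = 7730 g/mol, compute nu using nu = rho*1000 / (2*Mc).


nu = rho * 1000 / (2 * Mc)
nu = 1.18 * 1000 / (2 * 7730)
nu = 1180.0 / 15460
nu = 0.0763 mol/L

0.0763 mol/L


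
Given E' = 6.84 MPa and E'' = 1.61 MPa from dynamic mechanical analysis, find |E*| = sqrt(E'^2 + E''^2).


|E*| = sqrt(E'^2 + E''^2)
= sqrt(6.84^2 + 1.61^2)
= sqrt(46.7856 + 2.5921)
= 7.027 MPa

7.027 MPa


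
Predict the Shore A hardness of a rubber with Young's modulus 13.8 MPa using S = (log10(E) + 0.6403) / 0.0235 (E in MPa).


log10(E) = 0.0235*S - 0.6403  =>  S = (log10(E) + 0.6403) / 0.0235
log10(13.8) = 1.139879
S = (1.139879 + 0.6403) / 0.0235 = 1.780179 / 0.0235
S = 75.8

Shore A = 75.8


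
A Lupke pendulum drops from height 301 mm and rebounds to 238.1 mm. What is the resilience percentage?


Resilience = h_rebound / h_drop * 100
= 238.1 / 301 * 100
= 79.1%

79.1%


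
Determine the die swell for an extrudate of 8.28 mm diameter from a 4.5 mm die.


Die swell ratio = D_extrudate / D_die
= 8.28 / 4.5
= 1.84

Die swell = 1.84


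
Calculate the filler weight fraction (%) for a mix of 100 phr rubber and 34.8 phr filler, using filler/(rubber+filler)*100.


Filler % = filler / (rubber + filler) * 100
= 34.8 / (100 + 34.8) * 100
= 34.8 / 134.8 * 100
= 25.82%

25.82%


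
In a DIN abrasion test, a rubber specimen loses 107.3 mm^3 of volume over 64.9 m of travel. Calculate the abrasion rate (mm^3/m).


Rate = volume_loss / distance
= 107.3 / 64.9
= 1.653 mm^3/m

1.653 mm^3/m


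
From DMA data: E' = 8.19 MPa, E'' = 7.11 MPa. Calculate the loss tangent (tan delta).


tan delta = E'' / E'
= 7.11 / 8.19
= 0.8681

tan delta = 0.8681


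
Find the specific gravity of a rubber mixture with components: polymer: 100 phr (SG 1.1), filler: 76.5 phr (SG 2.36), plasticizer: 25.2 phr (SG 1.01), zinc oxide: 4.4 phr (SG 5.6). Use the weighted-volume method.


Sum of weights = 206.1
Volume contributions:
  polymer: 100/1.1 = 90.9091
  filler: 76.5/2.36 = 32.4153
  plasticizer: 25.2/1.01 = 24.9505
  zinc oxide: 4.4/5.6 = 0.7857
Sum of volumes = 149.0606
SG = 206.1 / 149.0606 = 1.383

SG = 1.383


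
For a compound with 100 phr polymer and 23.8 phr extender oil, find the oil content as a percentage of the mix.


Oil % = oil / (100 + oil) * 100
= 23.8 / (100 + 23.8) * 100
= 23.8 / 123.8 * 100
= 19.22%

19.22%


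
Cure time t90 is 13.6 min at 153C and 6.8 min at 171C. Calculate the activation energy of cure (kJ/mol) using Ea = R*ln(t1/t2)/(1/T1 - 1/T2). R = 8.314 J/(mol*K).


T1 = 426.15 K, T2 = 444.15 K
1/T1 - 1/T2 = 9.5100e-05
ln(t1/t2) = ln(13.6/6.8) = 0.6931
Ea = 8.314 * 0.6931 / 9.5100e-05 = 60597.5597 J/mol
Ea = 60.6 kJ/mol

60.6 kJ/mol


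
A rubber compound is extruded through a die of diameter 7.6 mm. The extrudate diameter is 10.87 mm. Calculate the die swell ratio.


Die swell ratio = D_extrudate / D_die
= 10.87 / 7.6
= 1.43

Die swell = 1.43


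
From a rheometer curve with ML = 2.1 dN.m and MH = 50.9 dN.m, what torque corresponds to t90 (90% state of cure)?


M90 = ML + 0.9 * (MH - ML)
M90 = 2.1 + 0.9 * (50.9 - 2.1)
M90 = 2.1 + 0.9 * 48.8
M90 = 46.02 dN.m

46.02 dN.m


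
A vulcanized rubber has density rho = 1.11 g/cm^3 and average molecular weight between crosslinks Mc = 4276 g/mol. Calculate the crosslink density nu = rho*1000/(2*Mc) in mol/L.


nu = rho * 1000 / (2 * Mc)
nu = 1.11 * 1000 / (2 * 4276)
nu = 1110.0 / 8552
nu = 0.1298 mol/L

0.1298 mol/L


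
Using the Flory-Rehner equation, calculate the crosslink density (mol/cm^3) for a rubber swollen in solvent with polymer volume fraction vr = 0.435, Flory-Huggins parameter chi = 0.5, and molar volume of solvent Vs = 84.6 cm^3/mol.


ln(1 - vr) = ln(1 - 0.435) = -0.5709
Numerator = -((-0.5709) + 0.435 + 0.5 * 0.435^2) = 0.0413
Denominator = 84.6 * (0.435^(1/3) - 0.435/2) = 45.7008
nu = 0.0413 / 45.7008 = 9.0408e-04 mol/cm^3

9.0408e-04 mol/cm^3


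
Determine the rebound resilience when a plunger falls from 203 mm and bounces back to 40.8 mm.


Resilience = h_rebound / h_drop * 100
= 40.8 / 203 * 100
= 20.1%

20.1%


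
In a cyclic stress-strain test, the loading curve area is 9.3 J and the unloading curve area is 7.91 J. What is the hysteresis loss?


Hysteresis loss = loading - unloading
= 9.3 - 7.91
= 1.39 J

1.39 J


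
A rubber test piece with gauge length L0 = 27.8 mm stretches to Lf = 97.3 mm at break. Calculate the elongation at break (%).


Elongation = (Lf - L0) / L0 * 100
= (97.3 - 27.8) / 27.8 * 100
= 69.5 / 27.8 * 100
= 250.0%

250.0%


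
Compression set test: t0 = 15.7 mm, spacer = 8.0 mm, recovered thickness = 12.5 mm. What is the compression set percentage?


CS = (t0 - recovered) / (t0 - ts) * 100
= (15.7 - 12.5) / (15.7 - 8.0) * 100
= 3.2 / 7.7 * 100
= 41.6%

41.6%


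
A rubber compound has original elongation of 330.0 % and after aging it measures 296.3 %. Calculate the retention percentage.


Retention = aged / original * 100
= 296.3 / 330.0 * 100
= 89.8%

89.8%


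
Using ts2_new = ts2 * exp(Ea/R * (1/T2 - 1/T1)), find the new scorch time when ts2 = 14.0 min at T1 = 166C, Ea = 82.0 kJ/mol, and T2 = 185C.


Convert temperatures: T1 = 166 + 273.15 = 439.15 K, T2 = 185 + 273.15 = 458.15 K
ts2_new = 14.0 * exp(82000 / 8.314 * (1/458.15 - 1/439.15))
1/T2 - 1/T1 = -9.4435e-05
ts2_new = 5.52 min

5.52 min


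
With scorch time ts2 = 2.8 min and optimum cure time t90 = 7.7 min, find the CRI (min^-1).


CRI = 100 / (t90 - ts2)
= 100 / (7.7 - 2.8)
= 100 / 4.9
= 20.41 min^-1

20.41 min^-1


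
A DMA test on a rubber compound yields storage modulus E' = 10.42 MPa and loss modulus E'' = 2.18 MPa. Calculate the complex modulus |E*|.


|E*| = sqrt(E'^2 + E''^2)
= sqrt(10.42^2 + 2.18^2)
= sqrt(108.5764 + 4.7524)
= 10.646 MPa

10.646 MPa


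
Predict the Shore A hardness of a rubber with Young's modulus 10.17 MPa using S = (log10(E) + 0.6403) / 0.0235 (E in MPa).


log10(E) = 0.0235*S - 0.6403  =>  S = (log10(E) + 0.6403) / 0.0235
log10(10.17) = 1.007321
S = (1.007321 + 0.6403) / 0.0235 = 1.647621 / 0.0235
S = 70.1

Shore A = 70.1


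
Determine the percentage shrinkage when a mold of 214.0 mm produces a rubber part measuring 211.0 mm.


Shrinkage = (mold - part) / mold * 100
= (214.0 - 211.0) / 214.0 * 100
= 3.0 / 214.0 * 100
= 1.4%

1.4%


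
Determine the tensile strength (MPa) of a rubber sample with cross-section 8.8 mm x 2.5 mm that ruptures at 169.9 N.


Area = width * thickness = 8.8 * 2.5 = 22.0 mm^2
TS = force / area = 169.9 / 22.0 = 7.72 MPa

7.72 MPa


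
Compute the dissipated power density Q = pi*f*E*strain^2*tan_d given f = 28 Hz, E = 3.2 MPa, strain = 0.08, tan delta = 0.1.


Q = pi * f * E * strain^2 * tan_d
= pi * 28 * 3.2 * 0.08^2 * 0.1
= pi * 28 * 3.2 * 0.0064 * 0.1
= 0.1802

Q = 0.1802


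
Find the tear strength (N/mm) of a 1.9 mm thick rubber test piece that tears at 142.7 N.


Tear strength = force / thickness
= 142.7 / 1.9
= 75.11 N/mm

75.11 N/mm


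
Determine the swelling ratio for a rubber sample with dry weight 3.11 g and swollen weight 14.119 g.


Q = W_swollen / W_dry
Q = 14.119 / 3.11
Q = 4.54

Q = 4.54


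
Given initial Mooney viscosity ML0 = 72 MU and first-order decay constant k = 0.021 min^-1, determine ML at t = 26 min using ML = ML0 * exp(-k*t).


ML = ML0 * exp(-k * t)
ML = 72 * exp(-0.021 * 26)
ML = 72 * 0.5793
ML = 41.71 MU

41.71 MU


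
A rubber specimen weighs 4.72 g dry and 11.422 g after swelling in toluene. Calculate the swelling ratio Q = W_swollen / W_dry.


Q = W_swollen / W_dry
Q = 11.422 / 4.72
Q = 2.42

Q = 2.42


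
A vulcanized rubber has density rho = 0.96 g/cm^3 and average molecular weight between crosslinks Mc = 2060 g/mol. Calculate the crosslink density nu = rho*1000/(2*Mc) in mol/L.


nu = rho * 1000 / (2 * Mc)
nu = 0.96 * 1000 / (2 * 2060)
nu = 960.0 / 4120
nu = 0.2330 mol/L

0.2330 mol/L


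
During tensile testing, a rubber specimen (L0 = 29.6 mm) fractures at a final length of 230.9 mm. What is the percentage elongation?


Elongation = (Lf - L0) / L0 * 100
= (230.9 - 29.6) / 29.6 * 100
= 201.3 / 29.6 * 100
= 680.1%

680.1%


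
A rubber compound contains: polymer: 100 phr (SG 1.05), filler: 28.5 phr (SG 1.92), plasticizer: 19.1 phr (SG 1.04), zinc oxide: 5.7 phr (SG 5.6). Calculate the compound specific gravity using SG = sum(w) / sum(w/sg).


Sum of weights = 153.3
Volume contributions:
  polymer: 100/1.05 = 95.2381
  filler: 28.5/1.92 = 14.8438
  plasticizer: 19.1/1.04 = 18.3654
  zinc oxide: 5.7/5.6 = 1.0179
Sum of volumes = 129.4651
SG = 153.3 / 129.4651 = 1.184

SG = 1.184


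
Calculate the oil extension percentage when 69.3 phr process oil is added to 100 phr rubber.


Oil % = oil / (100 + oil) * 100
= 69.3 / (100 + 69.3) * 100
= 69.3 / 169.3 * 100
= 40.93%

40.93%


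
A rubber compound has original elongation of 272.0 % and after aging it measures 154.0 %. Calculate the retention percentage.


Retention = aged / original * 100
= 154.0 / 272.0 * 100
= 56.6%

56.6%


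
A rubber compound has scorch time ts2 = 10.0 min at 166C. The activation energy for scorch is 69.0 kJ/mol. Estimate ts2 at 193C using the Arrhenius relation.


Convert temperatures: T1 = 166 + 273.15 = 439.15 K, T2 = 193 + 273.15 = 466.15 K
ts2_new = 10.0 * exp(69000 / 8.314 * (1/466.15 - 1/439.15))
1/T2 - 1/T1 = -1.3189e-04
ts2_new = 3.35 min

3.35 min


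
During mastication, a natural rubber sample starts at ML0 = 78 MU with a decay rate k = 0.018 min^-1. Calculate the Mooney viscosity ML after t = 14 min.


ML = ML0 * exp(-k * t)
ML = 78 * exp(-0.018 * 14)
ML = 78 * 0.7772
ML = 60.63 MU

60.63 MU


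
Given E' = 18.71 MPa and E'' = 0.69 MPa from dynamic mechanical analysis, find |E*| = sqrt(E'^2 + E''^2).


|E*| = sqrt(E'^2 + E''^2)
= sqrt(18.71^2 + 0.69^2)
= sqrt(350.0641 + 0.4761)
= 18.723 MPa

18.723 MPa


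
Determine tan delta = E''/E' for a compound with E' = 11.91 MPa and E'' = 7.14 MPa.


tan delta = E'' / E'
= 7.14 / 11.91
= 0.5995

tan delta = 0.5995
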